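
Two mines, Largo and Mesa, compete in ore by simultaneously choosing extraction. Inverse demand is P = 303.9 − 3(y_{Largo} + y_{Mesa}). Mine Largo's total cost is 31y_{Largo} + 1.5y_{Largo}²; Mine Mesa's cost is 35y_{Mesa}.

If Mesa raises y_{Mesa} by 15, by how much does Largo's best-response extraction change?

-5

Mine Largo's profit: π = y_{Largo}(303.9 − 3(y_{Largo} + y_{Mesa})) − 31y_{Largo} − 1.5y_{Largo}².
∂π/∂y_{Largo} = 272.9 − 9y_{Largo} − 3y_{Mesa} = 0, so y_{Largo} = 2729/90 − (1/3)y_{Mesa}.
The reaction-function slope is −1/3, so a 15-unit rise in y_{Mesa} moves y_{Largo} by −1/3 × 15 = −5. Largo's best response falls — the actions are strategic substitutes.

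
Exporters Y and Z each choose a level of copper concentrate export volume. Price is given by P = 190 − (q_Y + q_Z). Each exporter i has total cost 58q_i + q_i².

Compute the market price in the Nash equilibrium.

Exporter Y's profit: π = q_Y(190 − (q_Y + q_Z)) − 58q_Y − q_Y².
∂π/∂q_Y = 132 − 4q_Y − q_Z = 0, so q_Y = 33 − 0.25q_Z.
By symmetry q_Z = q_Y; substituting into the reaction function, 1.25q_Y = 33 and q_Y = 26.4.
Equilibrium price: P = 190 − 52.8 = 137.2.

137.2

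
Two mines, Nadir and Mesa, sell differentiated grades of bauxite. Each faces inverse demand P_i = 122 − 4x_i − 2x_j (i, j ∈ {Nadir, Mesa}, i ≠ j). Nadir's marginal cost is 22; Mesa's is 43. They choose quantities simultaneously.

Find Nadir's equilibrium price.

64.8

Mine Nadir's profit: π = x_{Nadir}(122 − 4x_{Nadir} − 2x_{Mesa}) − 22x_{Nadir}.
∂π/∂x_{Nadir} = 100 − 8x_{Nadir} − 2x_{Mesa} = 0 ⇒ x_{Nadir} = 12.5 − 0.25x_{Mesa}.
Similarly x_{Mesa} = 9.875 − 0.25x_{Nadir}.
Plugging x_{Mesa} into Nadir's best response: x_{Nadir} = 12.5 − 0.25(9.875 − 0.25x_{Nadir}) ⇒ 0.9375x_{Nadir} = 321/32, so x_{Nadir} = 10.7.
Then x_{Mesa} = 9.875 − 0.25·10.7 = 7.2.
P_{Nadir} = 122 − 4·10.7 − 2·7.2 = 64.8.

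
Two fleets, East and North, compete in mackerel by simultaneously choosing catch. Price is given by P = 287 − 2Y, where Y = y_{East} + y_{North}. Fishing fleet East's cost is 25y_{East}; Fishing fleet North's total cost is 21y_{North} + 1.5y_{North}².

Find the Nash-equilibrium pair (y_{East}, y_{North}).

54.25, 22.5

Fishing fleet East's profit: π = y_{East}(287 − 2(y_{East} + y_{North})) − 25y_{East}.
∂π/∂y_{East} = 262 − 4y_{East} − 2y_{North} = 0, so y_{East} = 65.5 − 0.5y_{North}.
For North: ∂π/∂y_{North} = 266 − 7y_{North} − 2y_{East} = 0 ⇒ y_{North} = 38 − (2/7)y_{East}.
Solving the two reaction functions simultaneously: (1 − (−0.5)(−2/7))y_{East} = 65.5 − 0.5·38, so (6/7)y_{East} = 46.5 and y_{East} = 54.25.
Then y_{North} = 38 − (2/7)·54.25 = 22.5.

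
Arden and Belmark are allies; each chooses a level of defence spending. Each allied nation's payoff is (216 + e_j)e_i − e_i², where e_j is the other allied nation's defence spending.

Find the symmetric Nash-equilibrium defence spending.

216

Arden's payoff is (216 + e_B)e_A − e_A².
∂π/∂e_A = 216 + e_B − 2e_A = 0, so e_A = 108 + 0.5e_B.
By symmetry e_B = e_A; substituting into the reaction function, 0.5e_A = 108 and e_A = 216.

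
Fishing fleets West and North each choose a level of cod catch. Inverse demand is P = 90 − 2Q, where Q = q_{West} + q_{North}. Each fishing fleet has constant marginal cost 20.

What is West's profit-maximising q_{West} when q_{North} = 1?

17

Fishing fleet West's profit: π = q_{West}(90 − 2(q_{West} + q_{North})) − 20q_{West}.
∂π/∂q_{West} = 70 − 4q_{West} − 2q_{North} = 0, so q_{West} = 17.5 − 0.5q_{North}.
At q_{North} = 1: q_{West} = 17.5 − 0.5·1 = 17.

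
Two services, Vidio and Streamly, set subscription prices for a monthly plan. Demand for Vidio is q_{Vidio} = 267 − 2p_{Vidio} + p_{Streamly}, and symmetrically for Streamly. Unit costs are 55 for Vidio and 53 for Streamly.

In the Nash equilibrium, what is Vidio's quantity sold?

Vidio's profit: π = (p_{Vidio} − 55)(267 − 2p_{Vidio} + p_{Streamly}).
∂π/∂p_{Vidio} = 377 − 4p_{Vidio} + p_{Streamly} = 0 ⇒ p_{Vidio} = 94.25 + 0.25p_{Streamly}.
Similarly p_{Streamly} = 93.25 + 0.25p_{Vidio}.
Substituting the second reaction function into the first: p_{Vidio} = 94.25 + 0.25(93.25 + 0.25p_{Vidio}), which gives 0.9375p_{Vidio} = 117.5625 ⇒ p_{Vidio} = 125.4.
Then p_{Streamly} = 93.25 + 0.25·125.4 = 124.6.
q_{Vidio} = 267 − 2·125.4 + 124.6 = 140.8.

140.8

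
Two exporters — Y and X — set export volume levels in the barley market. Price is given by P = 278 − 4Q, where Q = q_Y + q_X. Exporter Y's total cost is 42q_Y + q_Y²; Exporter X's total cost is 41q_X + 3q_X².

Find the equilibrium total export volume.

30.5

Exporter Y's profit: π = q_Y(278 − 4(q_Y + q_X)) − 42q_Y − q_Y².
∂π/∂q_Y = 236 − 10q_Y − 4q_X = 0, so q_Y = 23.6 − 0.4q_X.
For X: ∂π/∂q_X = 237 − 14q_X − 4q_Y = 0 ⇒ q_X = 237/14 − (2/7)q_Y.
Solving the two reaction functions simultaneously: (1 − (−0.4)(−2/7))q_Y = 23.6 − 0.4·(237/14), so (31/35)q_Y = 589/35 and q_Y = 19.
Then q_X = 237/14 − (2/7)·19 = 11.5.
Total export volume: 19 + 11.5 = 30.5.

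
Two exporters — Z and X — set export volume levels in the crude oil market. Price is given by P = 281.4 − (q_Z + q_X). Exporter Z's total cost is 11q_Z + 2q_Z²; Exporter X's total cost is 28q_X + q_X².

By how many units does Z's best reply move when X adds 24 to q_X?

-4

Exporter Z's profit: π = q_Z(281.4 − (q_Z + q_X)) − 11q_Z − 2q_Z².
∂π/∂q_Z = 270.4 − 6q_Z − q_X = 0, so q_Z = 676/15 − (1/6)q_X.
The reaction-function slope is −1/6, so a 24-unit rise in q_X moves q_Z by −1/6 × 24 = −4. Z's best response falls — the actions are strategic substitutes.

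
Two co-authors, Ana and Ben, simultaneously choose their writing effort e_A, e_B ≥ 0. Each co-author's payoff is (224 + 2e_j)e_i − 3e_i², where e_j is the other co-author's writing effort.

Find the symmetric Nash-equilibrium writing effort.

56

Ana's payoff is (224 + 2e_B)e_A − 3e_A².
∂π/∂e_A = 224 + 2e_B − 6e_A = 0, so e_A = 112/3 + (1/3)e_B.
Setting e_A = e_B in the reaction function: e_A = 112/3 + (1/3)e_A, so e_A = (112/3) / (2/3) = 56.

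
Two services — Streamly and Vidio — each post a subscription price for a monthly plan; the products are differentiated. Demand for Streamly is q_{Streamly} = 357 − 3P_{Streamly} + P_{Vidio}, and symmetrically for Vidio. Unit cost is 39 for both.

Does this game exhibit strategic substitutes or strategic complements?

Streamly's profit: π = (P_{Streamly} − 39)(357 − 3P_{Streamly} + P_{Vidio}).
∂π/∂P_{Streamly} = 474 − 6P_{Streamly} + P_{Vidio} = 0 ⇒ P_{Streamly} = 79 + (1/6)P_{Vidio}.
The best-response slope dP_{Streamly}/dP_{Vidio} = 1/6 > 0: the reaction function is upward-sloping, so the choices are strategic complements.

strategic complements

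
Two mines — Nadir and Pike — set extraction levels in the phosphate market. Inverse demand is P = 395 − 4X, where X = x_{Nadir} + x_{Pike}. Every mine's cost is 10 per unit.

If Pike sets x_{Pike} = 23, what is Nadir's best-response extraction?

Mine Nadir's profit: π = x_{Nadir}(395 − 4(x_{Nadir} + x_{Pike})) − 10x_{Nadir}.
∂π/∂x_{Nadir} = 385 − 8x_{Nadir} − 4x_{Pike} = 0, so x_{Nadir} = 48.125 − 0.5x_{Pike}.
At x_{Pike} = 23: x_{Nadir} = 48.125 − 0.5·23 = 36.625.

36.625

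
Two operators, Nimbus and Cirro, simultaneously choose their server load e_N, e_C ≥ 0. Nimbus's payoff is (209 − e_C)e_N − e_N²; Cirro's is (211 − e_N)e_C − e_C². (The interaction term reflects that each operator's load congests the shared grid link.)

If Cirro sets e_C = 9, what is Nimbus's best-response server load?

Expanding Nimbus's payoff: 209e_N − e_Ce_N − e_N².
∂π/∂e_N = 209 − e_C − 2e_N = 0, so e_N = 104.5 − 0.5e_C.
At e_C = 9: e_N = 104.5 − 0.5·9 = 100.

100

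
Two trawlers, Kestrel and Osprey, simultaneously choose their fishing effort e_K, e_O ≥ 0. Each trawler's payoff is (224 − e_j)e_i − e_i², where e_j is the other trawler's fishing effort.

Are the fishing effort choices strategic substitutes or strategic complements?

strategic substitutes

Kestrel's payoff is (224 − e_O)e_K − e_K².
∂π/∂e_K = 224 − e_O − 2e_K = 0, so e_K = 112 − 0.5e_O.
The best-response slope de_K/de_O = −0.5 < 0: the reaction function is downward-sloping, so the choices are strategic substitutes.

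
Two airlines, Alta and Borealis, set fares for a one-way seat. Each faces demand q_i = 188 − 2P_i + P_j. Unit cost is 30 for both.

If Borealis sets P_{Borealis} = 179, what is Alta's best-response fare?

Alta's profit: π = (P_{Alta} − 30)(188 − 2P_{Alta} + P_{Borealis}).
∂π/∂P_{Alta} = 248 − 4P_{Alta} + P_{Borealis} = 0 ⇒ P_{Alta} = 62 + 0.25P_{Borealis}.
At P_{Borealis} = 179: P_{Alta} = 62 + 0.25·179 = 106.75.

106.75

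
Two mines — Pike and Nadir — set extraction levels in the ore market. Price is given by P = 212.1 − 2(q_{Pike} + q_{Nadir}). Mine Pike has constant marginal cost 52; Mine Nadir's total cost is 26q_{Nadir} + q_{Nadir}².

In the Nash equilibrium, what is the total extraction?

50.63

Mine Pike's profit: π = q_{Pike}(212.1 − 2(q_{Pike} + q_{Nadir})) − 52q_{Pike}.
∂π/∂q_{Pike} = 160.1 − 4q_{Pike} − 2q_{Nadir} = 0, so q_{Pike} = 40.025 − 0.5q_{Nadir}.
For Nadir: ∂π/∂q_{Nadir} = 186.1 − 6q_{Nadir} − 2q_{Pike} = 0 ⇒ q_{Nadir} = 1861/60 − (1/3)q_{Pike}.
Solving the two reaction functions simultaneously: (1 − (−0.5)(−1/3))q_{Pike} = 40.025 − 0.5·(1861/60), so (5/6)q_{Pike} = 1471/60 and q_{Pike} = 29.42.
Then q_{Nadir} = 1861/60 − (1/3)·29.42 = 21.21.
Total extraction: 29.42 + 21.21 = 50.63.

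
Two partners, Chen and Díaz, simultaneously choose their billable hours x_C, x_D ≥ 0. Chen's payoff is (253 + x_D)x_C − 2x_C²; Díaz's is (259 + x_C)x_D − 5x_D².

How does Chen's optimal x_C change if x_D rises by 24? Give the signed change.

Expanding Chen's payoff: 253x_C + x_Dx_C − 2x_C².
∂π/∂x_C = 253 + x_D − 4x_C = 0, so x_C = 63.25 + 0.25x_D.
The reaction-function slope is 0.25, so a 24-unit rise in x_D moves x_C by 0.25 × 24 = 6. Chen's best response rises — the actions are strategic complements.

6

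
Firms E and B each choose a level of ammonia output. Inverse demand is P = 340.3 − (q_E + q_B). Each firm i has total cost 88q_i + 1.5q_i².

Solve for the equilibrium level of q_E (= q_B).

Firm E's profit: π = q_E(340.3 − (q_E + q_B)) − 88q_E − 1.5q_E².
∂π/∂q_E = 252.3 − 5q_E − q_B = 0, so q_E = 50.46 − 0.2q_B.
The game is symmetric, so in equilibrium q_B = q_E: the reaction function gives 1.2q_E = 50.46, hence q_E = 42.05.

42.05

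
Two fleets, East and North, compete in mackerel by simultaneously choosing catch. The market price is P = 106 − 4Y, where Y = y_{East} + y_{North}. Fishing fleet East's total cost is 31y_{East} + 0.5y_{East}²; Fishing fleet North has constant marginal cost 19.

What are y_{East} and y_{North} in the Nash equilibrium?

Fishing fleet East's profit: π = y_{East}(106 − 4(y_{East} + y_{North})) − 31y_{East} − 0.5y_{East}².
∂π/∂y_{East} = 75 − 9y_{East} − 4y_{North} = 0, so y_{East} = 25/3 − (4/9)y_{North}.
For North: ∂π/∂y_{North} = 87 − 8y_{North} − 4y_{East} = 0 ⇒ y_{North} = 10.875 − 0.5y_{East}.
Plugging y_{North} into East's best response: y_{East} = 25/3 − (4/9)(10.875 − 0.5y_{East}) ⇒ (7/9)y_{East} = 3.5, so y_{East} = 4.5.
Then y_{North} = 10.875 − 0.5·4.5 = 8.625.

4.5, 8.625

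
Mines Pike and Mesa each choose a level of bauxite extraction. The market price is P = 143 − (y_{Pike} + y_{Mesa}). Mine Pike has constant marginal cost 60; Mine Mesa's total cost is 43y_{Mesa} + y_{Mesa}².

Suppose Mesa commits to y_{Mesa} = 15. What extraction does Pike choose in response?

34

Mine Pike's profit: π = y_{Pike}(143 − (y_{Pike} + y_{Mesa})) − 60y_{Pike}.
∂π/∂y_{Pike} = 83 − 2y_{Pike} − y_{Mesa} = 0, so y_{Pike} = 41.5 − 0.5y_{Mesa}.
At y_{Mesa} = 15: y_{Pike} = 41.5 − 0.5·15 = 34.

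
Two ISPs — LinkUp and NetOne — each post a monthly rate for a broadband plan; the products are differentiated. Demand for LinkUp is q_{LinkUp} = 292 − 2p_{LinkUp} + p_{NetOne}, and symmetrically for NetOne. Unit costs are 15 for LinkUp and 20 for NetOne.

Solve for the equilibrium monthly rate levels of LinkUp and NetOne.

LinkUp's profit: π = (p_{LinkUp} − 15)(292 − 2p_{LinkUp} + p_{NetOne}).
∂π/∂p_{LinkUp} = 322 − 4p_{LinkUp} + p_{NetOne} = 0 ⇒ p_{LinkUp} = 80.5 + 0.25p_{NetOne}.
Similarly p_{NetOne} = 83 + 0.25p_{LinkUp}.
Plugging p_{NetOne} into LinkUp's best response: p_{LinkUp} = 80.5 + 0.25(83 + 0.25p_{LinkUp}) ⇒ 0.9375p_{LinkUp} = 101.25, so p_{LinkUp} = 108.
Then p_{NetOne} = 83 + 0.25·108 = 110.

108, 110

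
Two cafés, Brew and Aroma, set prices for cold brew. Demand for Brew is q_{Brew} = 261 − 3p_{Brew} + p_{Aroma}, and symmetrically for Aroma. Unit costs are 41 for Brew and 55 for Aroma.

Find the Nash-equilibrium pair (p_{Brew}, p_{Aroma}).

78, 84

Brew's profit: π = (p_{Brew} − 41)(261 − 3p_{Brew} + p_{Aroma}).
∂π/∂p_{Brew} = 384 − 6p_{Brew} + p_{Aroma} = 0 ⇒ p_{Brew} = 64 + (1/6)p_{Aroma}.
Similarly p_{Aroma} = 71 + (1/6)p_{Brew}.
Substituting the second reaction function into the first: p_{Brew} = 64 + (1/6)(71 + (1/6)p_{Brew}), which gives (35/36)p_{Brew} = 455/6 ⇒ p_{Brew} = 78.
Then p_{Aroma} = 71 + (1/6)·78 = 84.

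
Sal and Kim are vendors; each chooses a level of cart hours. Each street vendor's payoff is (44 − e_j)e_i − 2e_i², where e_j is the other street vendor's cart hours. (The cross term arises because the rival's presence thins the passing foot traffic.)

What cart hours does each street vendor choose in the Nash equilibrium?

8.8

Sal's payoff is (44 − e_K)e_S − 2e_S².
∂π/∂e_S = 44 − e_K − 4e_S = 0, so e_S = 11 − 0.25e_K.
Setting e_S = e_K in the reaction function: e_S = 11 − 0.25e_S, so e_S = 11 / 1.25 = 8.8.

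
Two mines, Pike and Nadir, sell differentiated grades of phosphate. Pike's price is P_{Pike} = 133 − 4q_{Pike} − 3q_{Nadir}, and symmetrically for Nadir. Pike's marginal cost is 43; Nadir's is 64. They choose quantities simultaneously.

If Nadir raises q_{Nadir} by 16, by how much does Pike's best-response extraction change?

-6

Mine Pike's profit: π = q_{Pike}(133 − 4q_{Pike} − 3q_{Nadir}) − 43q_{Pike}.
∂π/∂q_{Pike} = 90 − 8q_{Pike} − 3q_{Nadir} = 0 ⇒ q_{Pike} = 11.25 − 0.375q_{Nadir}.
The reaction-function slope is −0.375, so a 16-unit rise in q_{Nadir} moves q_{Pike} by −0.375 × 16 = −6. Pike's best response falls — the actions are strategic substitutes.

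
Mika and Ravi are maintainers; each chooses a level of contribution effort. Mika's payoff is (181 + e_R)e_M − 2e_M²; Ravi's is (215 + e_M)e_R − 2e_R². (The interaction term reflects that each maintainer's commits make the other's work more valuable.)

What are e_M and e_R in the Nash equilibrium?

62.6, 69.4

Expanding Mika's payoff: 181e_M + e_Re_M − 2e_M².
∂π/∂e_M = 181 + e_R − 4e_M = 0, so e_M = 45.25 + 0.25e_R.
Likewise for Ravi: e_R = 53.75 + 0.25e_M.
Solving the two reaction functions simultaneously: (1 − (0.25)(0.25))e_M = 45.25 + 0.25·53.75, so 0.9375e_M = 58.6875 and e_M = 62.6.
Then e_R = 53.75 + 0.25·62.6 = 69.4.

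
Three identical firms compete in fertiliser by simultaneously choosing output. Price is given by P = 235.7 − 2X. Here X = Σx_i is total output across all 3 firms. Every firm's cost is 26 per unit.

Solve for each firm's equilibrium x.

A representative firm's profit is π_i = x_i(235.7 − 2X) − 26x_i, with X = x_i + Σ_{j≠i} x_j.
First-order condition: 209.7 − 4x_i − 2Σ_{j≠i} x_j = 0.
With identical firms, set every x_j = x: then 209.7 − 4x − 4x = 0, i.e. x = 209.7/8 = 26.2125.

26.2125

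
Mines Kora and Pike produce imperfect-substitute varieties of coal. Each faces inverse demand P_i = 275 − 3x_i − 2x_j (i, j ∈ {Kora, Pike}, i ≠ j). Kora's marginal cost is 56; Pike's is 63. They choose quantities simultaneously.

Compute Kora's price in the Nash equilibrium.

Mine Kora's profit: π = x_{Kora}(275 − 3x_{Kora} − 2x_{Pike}) − 56x_{Kora}.
∂π/∂x_{Kora} = 219 − 6x_{Kora} − 2x_{Pike} = 0 ⇒ x_{Kora} = 36.5 − (1/3)x_{Pike}.
Similarly x_{Pike} = 106/3 − (1/3)x_{Kora}.
Substituting the second reaction function into the first: x_{Kora} = 36.5 − (1/3)(106/3 − (1/3)x_{Kora}), which gives (8/9)x_{Kora} = 445/18 ⇒ x_{Kora} = 27.8125.
Then x_{Pike} = 106/3 − (1/3)·27.8125 = 26.0625.
P_{Kora} = 275 − 3·27.8125 − 2·26.0625 = 139.4375.

139.4375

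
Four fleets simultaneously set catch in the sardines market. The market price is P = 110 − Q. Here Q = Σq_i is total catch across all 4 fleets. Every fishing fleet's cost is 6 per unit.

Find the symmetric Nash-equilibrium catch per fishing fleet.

20.8

A representative fishing fleet's profit is π_i = q_i(110 − Q) − 6q_i, with Q = q_i + Σ_{j≠i} q_j.
First-order condition: 104 − 2q_i − Σ_{j≠i} q_j = 0.
With identical fishing fleets, set every q_j = q: then 104 − 2q − 3q = 0, i.e. q = 104/5 = 20.8.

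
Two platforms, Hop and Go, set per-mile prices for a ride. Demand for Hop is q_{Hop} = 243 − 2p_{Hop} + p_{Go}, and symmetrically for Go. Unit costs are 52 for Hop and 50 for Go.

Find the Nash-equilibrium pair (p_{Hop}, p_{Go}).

115.4, 114.6

Hop's profit: π = (p_{Hop} − 52)(243 − 2p_{Hop} + p_{Go}).
∂π/∂p_{Hop} = 347 − 4p_{Hop} + p_{Go} = 0 ⇒ p_{Hop} = 86.75 + 0.25p_{Go}.
Similarly p_{Go} = 85.75 + 0.25p_{Hop}.
Solving the two reaction functions simultaneously: (1 − (0.25)(0.25))p_{Hop} = 86.75 + 0.25·85.75, so 0.9375p_{Hop} = 108.1875 and p_{Hop} = 115.4.
Then p_{Go} = 85.75 + 0.25·115.4 = 114.6.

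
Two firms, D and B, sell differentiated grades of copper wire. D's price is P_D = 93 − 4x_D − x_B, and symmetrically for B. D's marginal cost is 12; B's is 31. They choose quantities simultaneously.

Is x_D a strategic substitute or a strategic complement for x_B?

strategic substitutes

Firm D's profit: π = x_D(93 − 4x_D − x_B) − 12x_D.
∂π/∂x_D = 81 − 8x_D − x_B = 0 ⇒ x_D = 10.125 − 0.125x_B.
The best-response slope dx_D/dx_B = −0.125 < 0: the reaction function is downward-sloping, so the choices are strategic substitutes.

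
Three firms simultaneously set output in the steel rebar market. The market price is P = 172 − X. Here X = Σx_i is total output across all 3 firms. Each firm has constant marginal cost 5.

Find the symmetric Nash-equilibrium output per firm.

A representative firm's profit is π_i = x_i(172 − X) − 5x_i, with X = x_i + Σ_{j≠i} x_j.
First-order condition: 167 − 2x_i − Σ_{j≠i} x_j = 0.
Imposing symmetry (x_j = x for all j) turns Σ_{j≠i} x_j into 2x, so 167 = 4x and x = 41.75.

41.75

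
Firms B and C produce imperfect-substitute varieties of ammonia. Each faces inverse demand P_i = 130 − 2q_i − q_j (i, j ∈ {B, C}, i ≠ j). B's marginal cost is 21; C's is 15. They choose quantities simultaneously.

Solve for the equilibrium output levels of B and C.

21.4, 23.4

Firm B's profit: π = q_B(130 − 2q_B − q_C) − 21q_B.
∂π/∂q_B = 109 − 4q_B − q_C = 0 ⇒ q_B = 27.25 − 0.25q_C.
Similarly q_C = 28.75 − 0.25q_B.
Plugging q_C into B's best response: q_B = 27.25 − 0.25(28.75 − 0.25q_B) ⇒ 0.9375q_B = 20.0625, so q_B = 21.4.
Then q_C = 28.75 − 0.25·21.4 = 23.4.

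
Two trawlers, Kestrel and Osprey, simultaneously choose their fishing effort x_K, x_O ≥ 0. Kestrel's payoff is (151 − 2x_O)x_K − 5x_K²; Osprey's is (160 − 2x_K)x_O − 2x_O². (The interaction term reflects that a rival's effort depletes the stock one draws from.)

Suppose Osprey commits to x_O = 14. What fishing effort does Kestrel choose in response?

Expanding Kestrel's payoff: 151x_K − 2x_Ox_K − 5x_K².
∂π/∂x_K = 151 − 2x_O − 10x_K = 0, so x_K = 15.1 − 0.2x_O.
At x_O = 14: x_K = 15.1 − 0.2·14 = 12.3.

12.3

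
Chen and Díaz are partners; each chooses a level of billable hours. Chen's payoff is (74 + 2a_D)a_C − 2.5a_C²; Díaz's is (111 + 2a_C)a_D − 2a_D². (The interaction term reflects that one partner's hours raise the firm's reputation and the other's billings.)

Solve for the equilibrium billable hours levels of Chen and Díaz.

Expanding Chen's payoff: 74a_C + 2a_Da_C − 2.5a_C².
∂π/∂a_C = 74 + 2a_D − 5a_C = 0, so a_C = 14.8 + 0.4a_D.
Likewise for Díaz: a_D = 27.75 + 0.5a_C.
Plugging a_D into Chen's best response: a_C = 14.8 + 0.4(27.75 + 0.5a_C) ⇒ 0.8a_C = 25.9, so a_C = 32.375.
Then a_D = 27.75 + 0.5·32.375 = 43.9375.

32.375, 43.9375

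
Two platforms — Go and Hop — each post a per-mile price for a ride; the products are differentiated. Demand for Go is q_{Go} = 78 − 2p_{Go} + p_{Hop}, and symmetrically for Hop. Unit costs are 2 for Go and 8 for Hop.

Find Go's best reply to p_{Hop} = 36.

29.5

Go's profit: π = (p_{Go} − 2)(78 − 2p_{Go} + p_{Hop}).
∂π/∂p_{Go} = 82 − 4p_{Go} + p_{Hop} = 0 ⇒ p_{Go} = 20.5 + 0.25p_{Hop}.
At p_{Hop} = 36: p_{Go} = 20.5 + 0.25·36 = 29.5.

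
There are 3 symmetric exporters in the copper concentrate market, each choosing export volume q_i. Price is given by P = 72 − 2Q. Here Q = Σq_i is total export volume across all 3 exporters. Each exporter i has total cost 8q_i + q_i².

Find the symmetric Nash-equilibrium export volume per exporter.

6.4

A representative exporter's profit is π_i = q_i(72 − 2Q) − 8q_i − q_i², with Q = q_i + Σ_{j≠i} q_j.
First-order condition: 64 − 6q_i − 2Σ_{j≠i} q_j = 0.
With identical exporters, set every q_j = q: then 64 − 6q − 4q = 0, i.e. q = 64/10 = 6.4.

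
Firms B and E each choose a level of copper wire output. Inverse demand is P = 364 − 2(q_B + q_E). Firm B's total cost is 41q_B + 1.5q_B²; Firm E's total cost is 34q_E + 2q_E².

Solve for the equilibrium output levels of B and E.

Firm B's profit: π = q_B(364 − 2(q_B + q_E)) − 41q_B − 1.5q_B².
∂π/∂q_B = 323 − 7q_B − 2q_E = 0, so q_B = 323/7 − (2/7)q_E.
For E: ∂π/∂q_E = 330 − 8q_E − 2q_B = 0 ⇒ q_E = 41.25 − 0.25q_B.
Plugging q_E into B's best response: q_B = 323/7 − (2/7)(41.25 − 0.25q_B) ⇒ (13/14)q_B = 481/14, so q_B = 37.
Then q_E = 41.25 − 0.25·37 = 32.

37, 32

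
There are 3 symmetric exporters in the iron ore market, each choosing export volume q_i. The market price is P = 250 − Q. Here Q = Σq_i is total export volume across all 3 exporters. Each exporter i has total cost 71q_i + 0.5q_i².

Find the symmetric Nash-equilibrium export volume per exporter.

35.8

A representative exporter's profit is π_i = q_i(250 − Q) − 71q_i − 0.5q_i², with Q = q_i + Σ_{j≠i} q_j.
First-order condition: 179 − 3q_i − Σ_{j≠i} q_j = 0.
In a symmetric equilibrium every exporter chooses the same q, so Σ_{j≠i} q_j = 2q. The condition becomes 179 − 5q = 0, giving q = 179/5 = 35.8.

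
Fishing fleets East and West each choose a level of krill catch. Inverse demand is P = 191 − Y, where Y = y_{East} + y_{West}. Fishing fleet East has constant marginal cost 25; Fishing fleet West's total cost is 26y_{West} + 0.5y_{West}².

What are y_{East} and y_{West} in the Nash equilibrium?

66.6, 32.8

Fishing fleet East's profit: π = y_{East}(191 − (y_{East} + y_{West})) − 25y_{East}.
∂π/∂y_{East} = 166 − 2y_{East} − y_{West} = 0, so y_{East} = 83 − 0.5y_{West}.
For West: ∂π/∂y_{West} = 165 − 3y_{West} − y_{East} = 0 ⇒ y_{West} = 55 − (1/3)y_{East}.
Solving the two reaction functions simultaneously: (1 − (−0.5)(−1/3))y_{East} = 83 − 0.5·55, so (5/6)y_{East} = 55.5 and y_{East} = 66.6.
Then y_{West} = 55 − (1/3)·66.6 = 32.8.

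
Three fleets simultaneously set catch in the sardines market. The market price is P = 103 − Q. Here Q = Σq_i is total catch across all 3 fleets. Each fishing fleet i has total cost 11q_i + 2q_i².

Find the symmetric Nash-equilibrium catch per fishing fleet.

11.5

A representative fishing fleet's profit is π_i = q_i(103 − Q) − 11q_i − 2q_i², with Q = q_i + Σ_{j≠i} q_j.
First-order condition: 92 − 6q_i − Σ_{j≠i} q_j = 0.
With identical fishing fleets, set every q_j = q: then 92 − 6q − 2q = 0, i.e. q = 92/8 = 11.5.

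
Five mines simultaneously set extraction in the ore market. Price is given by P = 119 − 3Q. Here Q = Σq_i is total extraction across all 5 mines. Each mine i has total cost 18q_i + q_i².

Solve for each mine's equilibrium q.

A representative mine's profit is π_i = q_i(119 − 3Q) − 18q_i − q_i², with Q = q_i + Σ_{j≠i} q_j.
First-order condition: 101 − 8q_i − 3Σ_{j≠i} q_j = 0.
In a symmetric equilibrium every mine chooses the same q, so Σ_{j≠i} q_j = 4q. The condition becomes 101 − 20q = 0, giving q = 101/20 = 5.05.

5.05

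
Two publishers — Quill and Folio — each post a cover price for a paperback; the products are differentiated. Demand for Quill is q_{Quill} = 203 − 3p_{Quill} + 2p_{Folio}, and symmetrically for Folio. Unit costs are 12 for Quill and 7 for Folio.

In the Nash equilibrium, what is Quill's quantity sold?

140.4375

Quill's profit: π = (p_{Quill} − 12)(203 − 3p_{Quill} + 2p_{Folio}).
∂π/∂p_{Quill} = 239 − 6p_{Quill} + 2p_{Folio} = 0 ⇒ p_{Quill} = 239/6 + (1/3)p_{Folio}.
Similarly p_{Folio} = 112/3 + (1/3)p_{Quill}.
Substituting the second reaction function into the first: p_{Quill} = 239/6 + (1/3)(112/3 + (1/3)p_{Quill}), which gives (8/9)p_{Quill} = 941/18 ⇒ p_{Quill} = 58.8125.
Then p_{Folio} = 112/3 + (1/3)·58.8125 = 56.9375.
q_{Quill} = 203 − 3·58.8125 + 2·56.9375 = 140.4375.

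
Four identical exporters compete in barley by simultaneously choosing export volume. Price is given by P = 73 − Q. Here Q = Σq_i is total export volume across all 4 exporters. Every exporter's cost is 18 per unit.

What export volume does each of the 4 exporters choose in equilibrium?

A representative exporter's profit is π_i = q_i(73 − Q) − 18q_i, with Q = q_i + Σ_{j≠i} q_j.
First-order condition: 55 − 2q_i − Σ_{j≠i} q_j = 0.
Imposing symmetry (q_j = q for all j) turns Σ_{j≠i} q_j into 3q, so 55 = 5q and q = 11.

11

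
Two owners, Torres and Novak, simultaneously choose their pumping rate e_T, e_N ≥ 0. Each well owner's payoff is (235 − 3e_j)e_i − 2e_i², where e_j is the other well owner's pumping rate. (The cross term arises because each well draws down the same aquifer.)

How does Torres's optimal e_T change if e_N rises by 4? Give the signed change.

-3

Torres's payoff is (235 − 3e_N)e_T − 2e_T².
∂π/∂e_T = 235 − 3e_N − 4e_T = 0, so e_T = 58.75 − 0.75e_N.
The reaction-function slope is −0.75, so a 4-unit rise in e_N moves e_T by −0.75 × 4 = −3. Torres's best response falls — the actions are strategic substitutes.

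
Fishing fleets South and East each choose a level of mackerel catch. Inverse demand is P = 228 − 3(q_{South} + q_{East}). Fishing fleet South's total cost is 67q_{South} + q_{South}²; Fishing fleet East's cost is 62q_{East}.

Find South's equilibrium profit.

Fishing fleet South's profit: π = q_{South}(228 − 3(q_{South} + q_{East})) − 67q_{South} − q_{South}².
∂π/∂q_{South} = 161 − 8q_{South} − 3q_{East} = 0, so q_{South} = 20.125 − 0.375q_{East}.
For East: ∂π/∂q_{East} = 166 − 6q_{East} − 3q_{South} = 0 ⇒ q_{East} = 83/3 − 0.5q_{South}.
Solving the two reaction functions simultaneously: (1 − (−0.375)(−0.5))q_{South} = 20.125 − 0.375·(83/3), so 0.8125q_{South} = 9.75 and q_{South} = 12.
Then q_{East} = 83/3 − 0.5·12 = 65/3.
Price P = 228 − 3·(101/3) = 127.
South's profit: (127 − 67)·12 − (12)² = 576.

576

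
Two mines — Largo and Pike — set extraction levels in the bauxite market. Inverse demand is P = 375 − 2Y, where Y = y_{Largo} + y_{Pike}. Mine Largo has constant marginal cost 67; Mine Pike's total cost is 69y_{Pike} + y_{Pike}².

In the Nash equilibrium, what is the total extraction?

Mine Largo's profit: π = y_{Largo}(375 − 2(y_{Largo} + y_{Pike})) − 67y_{Largo}.
∂π/∂y_{Largo} = 308 − 4y_{Largo} − 2y_{Pike} = 0, so y_{Largo} = 77 − 0.5y_{Pike}.
For Pike: ∂π/∂y_{Pike} = 306 − 6y_{Pike} − 2y_{Largo} = 0 ⇒ y_{Pike} = 51 − (1/3)y_{Largo}.
Substituting the second reaction function into the first: y_{Largo} = 77 − 0.5(51 − (1/3)y_{Largo}), which gives (5/6)y_{Largo} = 51.5 ⇒ y_{Largo} = 61.8.
Then y_{Pike} = 51 − (1/3)·61.8 = 30.4.
Total extraction: 61.8 + 30.4 = 92.2.

92.2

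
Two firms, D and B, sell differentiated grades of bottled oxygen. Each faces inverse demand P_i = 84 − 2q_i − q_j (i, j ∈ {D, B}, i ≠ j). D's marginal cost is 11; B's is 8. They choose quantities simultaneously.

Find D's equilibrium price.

Firm D's profit: π = q_D(84 − 2q_D − q_B) − 11q_D.
∂π/∂q_D = 73 − 4q_D − q_B = 0 ⇒ q_D = 18.25 − 0.25q_B.
Similarly q_B = 19 − 0.25q_D.
Substituting the second reaction function into the first: q_D = 18.25 − 0.25(19 − 0.25q_D), which gives 0.9375q_D = 13.5 ⇒ q_D = 14.4.
Then q_B = 19 − 0.25·14.4 = 15.4.
P_D = 84 − 2·14.4 − 15.4 = 39.8.

39.8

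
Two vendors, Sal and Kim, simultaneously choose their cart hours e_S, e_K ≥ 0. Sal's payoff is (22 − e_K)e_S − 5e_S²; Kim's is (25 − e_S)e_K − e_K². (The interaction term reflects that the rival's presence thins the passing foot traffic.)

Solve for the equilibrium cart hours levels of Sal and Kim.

1, 12

Expanding Sal's payoff: 22e_S − e_Ke_S − 5e_S².
∂π/∂e_S = 22 − e_K − 10e_S = 0, so e_S = 2.2 − 0.1e_K.
Likewise for Kim: e_K = 12.5 − 0.5e_S.
Substituting the second reaction function into the first: e_S = 2.2 − 0.1(12.5 − 0.5e_S), which gives 0.95e_S = 0.95 ⇒ e_S = 1.
Then e_K = 12.5 − 0.5·1 = 12.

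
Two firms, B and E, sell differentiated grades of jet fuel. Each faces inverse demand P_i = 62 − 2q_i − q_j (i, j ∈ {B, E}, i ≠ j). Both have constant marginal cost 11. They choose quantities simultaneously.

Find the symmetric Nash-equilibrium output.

10.2

Firm B's profit: π = q_B(62 − 2q_B − q_E) − 11q_B.
∂π/∂q_B = 51 − 4q_B − q_E = 0 ⇒ q_B = 12.75 − 0.25q_E.
By symmetry q_E = q_B; substituting into the reaction function, 1.25q_B = 12.75 and q_B = 10.2.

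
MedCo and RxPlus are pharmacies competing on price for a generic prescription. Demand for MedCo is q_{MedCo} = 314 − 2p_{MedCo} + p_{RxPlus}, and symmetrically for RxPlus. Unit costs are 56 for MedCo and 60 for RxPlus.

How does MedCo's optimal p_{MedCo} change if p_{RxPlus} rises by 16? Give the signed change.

MedCo's profit: π = (p_{MedCo} − 56)(314 − 2p_{MedCo} + p_{RxPlus}).
∂π/∂p_{MedCo} = 426 − 4p_{MedCo} + p_{RxPlus} = 0 ⇒ p_{MedCo} = 106.5 + 0.25p_{RxPlus}.
The reaction-function slope is 0.25, so a 16-unit rise in p_{RxPlus} moves p_{MedCo} by 0.25 × 16 = 4. MedCo's best response rises — the actions are strategic complements.

4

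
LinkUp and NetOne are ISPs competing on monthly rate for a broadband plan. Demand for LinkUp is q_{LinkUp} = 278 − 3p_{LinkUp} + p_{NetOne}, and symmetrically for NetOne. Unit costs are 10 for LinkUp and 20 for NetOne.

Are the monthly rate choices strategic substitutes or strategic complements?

LinkUp's profit: π = (p_{LinkUp} − 10)(278 − 3p_{LinkUp} + p_{NetOne}).
∂π/∂p_{LinkUp} = 308 − 6p_{LinkUp} + p_{NetOne} = 0 ⇒ p_{LinkUp} = 154/3 + (1/6)p_{NetOne}.
The best-response slope dp_{LinkUp}/dp_{NetOne} = 1/6 > 0: the reaction function is upward-sloping, so the choices are strategic complements.

strategic complements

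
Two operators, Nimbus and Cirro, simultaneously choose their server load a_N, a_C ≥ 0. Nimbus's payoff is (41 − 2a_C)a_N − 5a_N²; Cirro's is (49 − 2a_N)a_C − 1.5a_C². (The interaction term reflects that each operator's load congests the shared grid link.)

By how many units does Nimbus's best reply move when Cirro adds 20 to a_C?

-4

Expanding Nimbus's payoff: 41a_N − 2a_Ca_N − 5a_N².
∂π/∂a_N = 41 − 2a_C − 10a_N = 0, so a_N = 4.1 − 0.2a_C.
The reaction-function slope is −0.2, so a 20-unit rise in a_C moves a_N by −0.2 × 20 = −4. Nimbus's best response falls — the actions are strategic substitutes.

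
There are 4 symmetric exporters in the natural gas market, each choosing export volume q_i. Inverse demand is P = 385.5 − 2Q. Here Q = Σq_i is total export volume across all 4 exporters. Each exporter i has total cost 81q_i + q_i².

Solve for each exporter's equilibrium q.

25.375

A representative exporter's profit is π_i = q_i(385.5 − 2Q) − 81q_i − q_i², with Q = q_i + Σ_{j≠i} q_j.
First-order condition: 304.5 − 6q_i − 2Σ_{j≠i} q_j = 0.
With identical exporters, set every q_j = q: then 304.5 − 6q − 6q = 0, i.e. q = 304.5/12 = 25.375.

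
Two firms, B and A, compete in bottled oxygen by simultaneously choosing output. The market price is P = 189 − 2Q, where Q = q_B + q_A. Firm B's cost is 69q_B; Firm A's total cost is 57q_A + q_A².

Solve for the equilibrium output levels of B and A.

22.8, 14.4

Firm B's profit: π = q_B(189 − 2(q_B + q_A)) − 69q_B.
∂π/∂q_B = 120 − 4q_B − 2q_A = 0, so q_B = 30 − 0.5q_A.
For A: ∂π/∂q_A = 132 − 6q_A − 2q_B = 0 ⇒ q_A = 22 − (1/3)q_B.
Substituting the second reaction function into the first: q_B = 30 − 0.5(22 − (1/3)q_B), which gives (5/6)q_B = 19 ⇒ q_B = 22.8.
Then q_A = 22 − (1/3)·22.8 = 14.4.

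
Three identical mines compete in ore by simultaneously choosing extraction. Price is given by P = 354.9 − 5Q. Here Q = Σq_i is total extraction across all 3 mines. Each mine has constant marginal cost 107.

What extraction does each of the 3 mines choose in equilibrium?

12.395

A representative mine's profit is π_i = q_i(354.9 − 5Q) − 107q_i, with Q = q_i + Σ_{j≠i} q_j.
First-order condition: 247.9 − 10q_i − 5Σ_{j≠i} q_j = 0.
With identical mines, set every q_j = q: then 247.9 − 10q − 10q = 0, i.e. q = 247.9/20 = 12.395.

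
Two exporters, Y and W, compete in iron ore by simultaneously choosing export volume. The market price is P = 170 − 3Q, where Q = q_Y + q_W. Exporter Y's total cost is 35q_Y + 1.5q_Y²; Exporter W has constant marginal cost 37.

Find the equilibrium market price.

Exporter Y's profit: π = q_Y(170 − 3(q_Y + q_W)) − 35q_Y − 1.5q_Y².
∂π/∂q_Y = 135 − 9q_Y − 3q_W = 0, so q_Y = 15 − (1/3)q_W.
For W: ∂π/∂q_W = 133 − 6q_W − 3q_Y = 0 ⇒ q_W = 133/6 − 0.5q_Y.
Plugging q_W into Y's best response: q_Y = 15 − (1/3)(133/6 − 0.5q_Y) ⇒ (5/6)q_Y = 137/18, so q_Y = 137/15.
Then q_W = 133/6 − 0.5·(137/15) = 17.6.
Equilibrium price: P = 170 − 3·(401/15) = 89.8.

89.8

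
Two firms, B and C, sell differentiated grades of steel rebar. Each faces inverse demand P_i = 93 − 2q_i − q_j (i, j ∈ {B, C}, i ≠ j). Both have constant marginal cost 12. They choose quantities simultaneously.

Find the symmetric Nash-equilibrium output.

16.2

Firm B's profit: π = q_B(93 − 2q_B − q_C) − 12q_B.
∂π/∂q_B = 81 − 4q_B − q_C = 0 ⇒ q_B = 20.25 − 0.25q_C.
The game is symmetric, so in equilibrium q_C = q_B: the reaction function gives 1.25q_B = 20.25, hence q_B = 16.2.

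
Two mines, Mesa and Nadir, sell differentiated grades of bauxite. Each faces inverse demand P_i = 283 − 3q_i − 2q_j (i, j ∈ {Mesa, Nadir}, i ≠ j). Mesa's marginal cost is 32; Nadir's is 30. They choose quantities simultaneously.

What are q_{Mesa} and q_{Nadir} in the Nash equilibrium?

31.25, 31.75

Mine Mesa's profit: π = q_{Mesa}(283 − 3q_{Mesa} − 2q_{Nadir}) − 32q_{Mesa}.
∂π/∂q_{Mesa} = 251 − 6q_{Mesa} − 2q_{Nadir} = 0 ⇒ q_{Mesa} = 251/6 − (1/3)q_{Nadir}.
Similarly q_{Nadir} = 253/6 − (1/3)q_{Mesa}.
Substituting the second reaction function into the first: q_{Mesa} = 251/6 − (1/3)(253/6 − (1/3)q_{Mesa}), which gives (8/9)q_{Mesa} = 250/9 ⇒ q_{Mesa} = 31.25.
Then q_{Nadir} = 253/6 − (1/3)·31.25 = 31.75.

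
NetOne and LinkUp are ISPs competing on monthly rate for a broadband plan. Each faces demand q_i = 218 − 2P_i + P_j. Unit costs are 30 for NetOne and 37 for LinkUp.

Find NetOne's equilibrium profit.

NetOne's profit: π = (P_{NetOne} − 30)(218 − 2P_{NetOne} + P_{LinkUp}).
∂π/∂P_{NetOne} = 278 − 4P_{NetOne} + P_{LinkUp} = 0 ⇒ P_{NetOne} = 69.5 + 0.25P_{LinkUp}.
Similarly P_{LinkUp} = 73 + 0.25P_{NetOne}.
Substituting the second reaction function into the first: P_{NetOne} = 69.5 + 0.25(73 + 0.25P_{NetOne}), which gives 0.9375P_{NetOne} = 87.75 ⇒ P_{NetOne} = 93.6.
Then P_{LinkUp} = 73 + 0.25·93.6 = 96.4.
q_{NetOne} = 218 − 2·93.6 + 96.4 = 127.2.
Profit = (93.6 − 30)·127.2 = 8089.92.

8089.92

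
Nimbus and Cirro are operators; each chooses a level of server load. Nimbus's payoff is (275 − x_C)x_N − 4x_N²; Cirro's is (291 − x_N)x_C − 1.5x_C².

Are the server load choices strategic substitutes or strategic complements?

Expanding Nimbus's payoff: 275x_N − x_Cx_N − 4x_N².
∂π/∂x_N = 275 − x_C − 8x_N = 0, so x_N = 34.375 − 0.125x_C.
The best-response slope dx_N/dx_C = −0.125 < 0: the reaction function is downward-sloping, so the choices are strategic substitutes.

strategic substitutes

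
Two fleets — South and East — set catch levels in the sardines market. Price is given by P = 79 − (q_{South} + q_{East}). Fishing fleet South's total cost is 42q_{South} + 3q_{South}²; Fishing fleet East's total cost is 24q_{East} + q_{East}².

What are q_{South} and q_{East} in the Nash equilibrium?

Fishing fleet South's profit: π = q_{South}(79 − (q_{South} + q_{East})) − 42q_{South} − 3q_{South}².
∂π/∂q_{South} = 37 − 8q_{South} − q_{East} = 0, so q_{South} = 4.625 − 0.125q_{East}.
For East: ∂π/∂q_{East} = 55 − 4q_{East} − q_{South} = 0 ⇒ q_{East} = 13.75 − 0.25q_{South}.
Substituting the second reaction function into the first: q_{South} = 4.625 − 0.125(13.75 − 0.25q_{South}), which gives (31/32)q_{South} = 93/32 ⇒ q_{South} = 3.
Then q_{East} = 13.75 − 0.25·3 = 13.

3, 13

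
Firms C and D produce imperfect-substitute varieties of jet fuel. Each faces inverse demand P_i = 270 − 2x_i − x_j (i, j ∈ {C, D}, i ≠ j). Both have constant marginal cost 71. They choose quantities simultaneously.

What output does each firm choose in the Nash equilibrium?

39.8

Firm C's profit: π = x_C(270 − 2x_C − x_D) − 71x_C.
∂π/∂x_C = 199 − 4x_C − x_D = 0 ⇒ x_C = 49.75 − 0.25x_D.
Setting x_C = x_D in the reaction function: x_C = 49.75 − 0.25x_C, so x_C = 49.75 / 1.25 = 39.8.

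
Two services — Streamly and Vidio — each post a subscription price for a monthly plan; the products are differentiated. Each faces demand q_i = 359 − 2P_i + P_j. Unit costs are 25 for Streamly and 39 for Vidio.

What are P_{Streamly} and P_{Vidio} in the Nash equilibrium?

138.2, 143.8

Streamly's profit: π = (P_{Streamly} − 25)(359 − 2P_{Streamly} + P_{Vidio}).
∂π/∂P_{Streamly} = 409 − 4P_{Streamly} + P_{Vidio} = 0 ⇒ P_{Streamly} = 102.25 + 0.25P_{Vidio}.
Similarly P_{Vidio} = 109.25 + 0.25P_{Streamly}.
Substituting the second reaction function into the first: P_{Streamly} = 102.25 + 0.25(109.25 + 0.25P_{Streamly}), which gives 0.9375P_{Streamly} = 129.5625 ⇒ P_{Streamly} = 138.2.
Then P_{Vidio} = 109.25 + 0.25·138.2 = 143.8.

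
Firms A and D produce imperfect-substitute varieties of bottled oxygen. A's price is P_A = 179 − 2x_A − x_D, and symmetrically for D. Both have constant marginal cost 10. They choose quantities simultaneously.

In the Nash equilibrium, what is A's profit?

2284.88

Firm A's profit: π = x_A(179 − 2x_A − x_D) − 10x_A.
∂π/∂x_A = 169 − 4x_A − x_D = 0 ⇒ x_A = 42.25 − 0.25x_D.
The game is symmetric, so in equilibrium x_D = x_A: the reaction function gives 1.25x_A = 42.25, hence x_A = 33.8.
P_A = 179 − 2·33.8 − 33.8 = 77.6.
Profit = (77.6 − 10)·33.8 = 2284.88.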